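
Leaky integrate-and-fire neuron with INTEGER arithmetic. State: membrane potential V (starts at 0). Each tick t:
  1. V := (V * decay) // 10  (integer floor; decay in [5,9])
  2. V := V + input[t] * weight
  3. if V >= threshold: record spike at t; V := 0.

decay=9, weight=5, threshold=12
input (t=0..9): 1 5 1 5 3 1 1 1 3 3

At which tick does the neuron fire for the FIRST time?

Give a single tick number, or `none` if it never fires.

t=0: input=1 -> V=5
t=1: input=5 -> V=0 FIRE
t=2: input=1 -> V=5
t=3: input=5 -> V=0 FIRE
t=4: input=3 -> V=0 FIRE
t=5: input=1 -> V=5
t=6: input=1 -> V=9
t=7: input=1 -> V=0 FIRE
t=8: input=3 -> V=0 FIRE
t=9: input=3 -> V=0 FIRE

Answer: 1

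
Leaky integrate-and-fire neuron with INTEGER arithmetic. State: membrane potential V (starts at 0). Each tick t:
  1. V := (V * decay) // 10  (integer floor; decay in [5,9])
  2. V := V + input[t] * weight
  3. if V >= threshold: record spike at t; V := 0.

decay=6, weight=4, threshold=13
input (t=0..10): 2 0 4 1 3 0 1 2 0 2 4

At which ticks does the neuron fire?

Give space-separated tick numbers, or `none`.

Answer: 2 4 10

Derivation:
t=0: input=2 -> V=8
t=1: input=0 -> V=4
t=2: input=4 -> V=0 FIRE
t=3: input=1 -> V=4
t=4: input=3 -> V=0 FIRE
t=5: input=0 -> V=0
t=6: input=1 -> V=4
t=7: input=2 -> V=10
t=8: input=0 -> V=6
t=9: input=2 -> V=11
t=10: input=4 -> V=0 FIRE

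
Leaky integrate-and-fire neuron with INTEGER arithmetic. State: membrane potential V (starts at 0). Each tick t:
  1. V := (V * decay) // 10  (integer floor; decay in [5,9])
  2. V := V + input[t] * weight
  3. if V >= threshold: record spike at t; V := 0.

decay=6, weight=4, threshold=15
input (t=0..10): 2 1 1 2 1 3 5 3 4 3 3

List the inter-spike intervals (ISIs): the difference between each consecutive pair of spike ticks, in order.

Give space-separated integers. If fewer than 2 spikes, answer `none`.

t=0: input=2 -> V=8
t=1: input=1 -> V=8
t=2: input=1 -> V=8
t=3: input=2 -> V=12
t=4: input=1 -> V=11
t=5: input=3 -> V=0 FIRE
t=6: input=5 -> V=0 FIRE
t=7: input=3 -> V=12
t=8: input=4 -> V=0 FIRE
t=9: input=3 -> V=12
t=10: input=3 -> V=0 FIRE

Answer: 1 2 2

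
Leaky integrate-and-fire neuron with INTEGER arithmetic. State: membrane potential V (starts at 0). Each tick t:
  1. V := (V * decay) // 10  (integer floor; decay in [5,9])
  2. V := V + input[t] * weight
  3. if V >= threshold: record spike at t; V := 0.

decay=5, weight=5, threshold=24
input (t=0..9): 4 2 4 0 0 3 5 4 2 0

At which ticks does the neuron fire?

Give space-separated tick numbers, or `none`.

Answer: 2 6

Derivation:
t=0: input=4 -> V=20
t=1: input=2 -> V=20
t=2: input=4 -> V=0 FIRE
t=3: input=0 -> V=0
t=4: input=0 -> V=0
t=5: input=3 -> V=15
t=6: input=5 -> V=0 FIRE
t=7: input=4 -> V=20
t=8: input=2 -> V=20
t=9: input=0 -> V=10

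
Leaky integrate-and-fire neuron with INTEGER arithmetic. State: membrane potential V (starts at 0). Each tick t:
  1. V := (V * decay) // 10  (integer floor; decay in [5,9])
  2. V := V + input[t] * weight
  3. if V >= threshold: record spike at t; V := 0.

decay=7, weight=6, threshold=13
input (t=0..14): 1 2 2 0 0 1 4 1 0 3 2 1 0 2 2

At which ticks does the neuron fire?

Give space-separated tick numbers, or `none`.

t=0: input=1 -> V=6
t=1: input=2 -> V=0 FIRE
t=2: input=2 -> V=12
t=3: input=0 -> V=8
t=4: input=0 -> V=5
t=5: input=1 -> V=9
t=6: input=4 -> V=0 FIRE
t=7: input=1 -> V=6
t=8: input=0 -> V=4
t=9: input=3 -> V=0 FIRE
t=10: input=2 -> V=12
t=11: input=1 -> V=0 FIRE
t=12: input=0 -> V=0
t=13: input=2 -> V=12
t=14: input=2 -> V=0 FIRE

Answer: 1 6 9 11 14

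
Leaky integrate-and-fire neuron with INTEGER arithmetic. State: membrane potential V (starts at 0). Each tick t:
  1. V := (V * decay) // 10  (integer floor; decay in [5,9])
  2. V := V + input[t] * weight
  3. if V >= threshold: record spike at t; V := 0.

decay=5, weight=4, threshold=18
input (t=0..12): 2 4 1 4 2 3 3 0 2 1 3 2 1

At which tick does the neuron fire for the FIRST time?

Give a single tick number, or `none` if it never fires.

Answer: 1

Derivation:
t=0: input=2 -> V=8
t=1: input=4 -> V=0 FIRE
t=2: input=1 -> V=4
t=3: input=4 -> V=0 FIRE
t=4: input=2 -> V=8
t=5: input=3 -> V=16
t=6: input=3 -> V=0 FIRE
t=7: input=0 -> V=0
t=8: input=2 -> V=8
t=9: input=1 -> V=8
t=10: input=3 -> V=16
t=11: input=2 -> V=16
t=12: input=1 -> V=12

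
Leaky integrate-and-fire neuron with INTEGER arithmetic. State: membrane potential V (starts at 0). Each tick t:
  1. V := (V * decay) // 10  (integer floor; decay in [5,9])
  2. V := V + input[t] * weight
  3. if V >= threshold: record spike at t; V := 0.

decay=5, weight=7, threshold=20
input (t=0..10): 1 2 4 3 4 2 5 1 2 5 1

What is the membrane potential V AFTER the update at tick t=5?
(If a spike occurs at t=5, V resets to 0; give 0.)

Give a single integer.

t=0: input=1 -> V=7
t=1: input=2 -> V=17
t=2: input=4 -> V=0 FIRE
t=3: input=3 -> V=0 FIRE
t=4: input=4 -> V=0 FIRE
t=5: input=2 -> V=14
t=6: input=5 -> V=0 FIRE
t=7: input=1 -> V=7
t=8: input=2 -> V=17
t=9: input=5 -> V=0 FIRE
t=10: input=1 -> V=7

Answer: 14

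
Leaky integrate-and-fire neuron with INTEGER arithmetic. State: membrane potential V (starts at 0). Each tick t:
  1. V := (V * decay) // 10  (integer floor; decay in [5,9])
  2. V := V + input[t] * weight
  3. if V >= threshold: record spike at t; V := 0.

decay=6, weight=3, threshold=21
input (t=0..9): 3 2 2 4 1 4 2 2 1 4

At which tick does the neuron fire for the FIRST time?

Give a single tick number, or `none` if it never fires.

t=0: input=3 -> V=9
t=1: input=2 -> V=11
t=2: input=2 -> V=12
t=3: input=4 -> V=19
t=4: input=1 -> V=14
t=5: input=4 -> V=20
t=6: input=2 -> V=18
t=7: input=2 -> V=16
t=8: input=1 -> V=12
t=9: input=4 -> V=19

Answer: none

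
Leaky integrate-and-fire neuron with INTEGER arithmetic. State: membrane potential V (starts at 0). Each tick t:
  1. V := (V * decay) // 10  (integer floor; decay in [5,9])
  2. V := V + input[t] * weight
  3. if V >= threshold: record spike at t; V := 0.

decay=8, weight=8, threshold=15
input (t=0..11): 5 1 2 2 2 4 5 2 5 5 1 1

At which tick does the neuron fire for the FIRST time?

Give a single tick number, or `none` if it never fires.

t=0: input=5 -> V=0 FIRE
t=1: input=1 -> V=8
t=2: input=2 -> V=0 FIRE
t=3: input=2 -> V=0 FIRE
t=4: input=2 -> V=0 FIRE
t=5: input=4 -> V=0 FIRE
t=6: input=5 -> V=0 FIRE
t=7: input=2 -> V=0 FIRE
t=8: input=5 -> V=0 FIRE
t=9: input=5 -> V=0 FIRE
t=10: input=1 -> V=8
t=11: input=1 -> V=14

Answer: 0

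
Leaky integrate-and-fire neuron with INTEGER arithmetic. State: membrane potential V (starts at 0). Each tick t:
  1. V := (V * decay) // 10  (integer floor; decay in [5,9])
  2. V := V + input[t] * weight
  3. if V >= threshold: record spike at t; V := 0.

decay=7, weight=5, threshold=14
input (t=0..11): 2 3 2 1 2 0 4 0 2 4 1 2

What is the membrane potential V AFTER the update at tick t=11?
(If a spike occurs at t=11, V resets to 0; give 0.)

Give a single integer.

Answer: 13

Derivation:
t=0: input=2 -> V=10
t=1: input=3 -> V=0 FIRE
t=2: input=2 -> V=10
t=3: input=1 -> V=12
t=4: input=2 -> V=0 FIRE
t=5: input=0 -> V=0
t=6: input=4 -> V=0 FIRE
t=7: input=0 -> V=0
t=8: input=2 -> V=10
t=9: input=4 -> V=0 FIRE
t=10: input=1 -> V=5
t=11: input=2 -> V=13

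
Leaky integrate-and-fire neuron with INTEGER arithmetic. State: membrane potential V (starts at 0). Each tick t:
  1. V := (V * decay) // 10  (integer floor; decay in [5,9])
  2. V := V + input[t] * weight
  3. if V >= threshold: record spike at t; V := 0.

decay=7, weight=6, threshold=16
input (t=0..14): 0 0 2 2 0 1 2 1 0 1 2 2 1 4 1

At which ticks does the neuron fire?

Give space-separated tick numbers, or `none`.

t=0: input=0 -> V=0
t=1: input=0 -> V=0
t=2: input=2 -> V=12
t=3: input=2 -> V=0 FIRE
t=4: input=0 -> V=0
t=5: input=1 -> V=6
t=6: input=2 -> V=0 FIRE
t=7: input=1 -> V=6
t=8: input=0 -> V=4
t=9: input=1 -> V=8
t=10: input=2 -> V=0 FIRE
t=11: input=2 -> V=12
t=12: input=1 -> V=14
t=13: input=4 -> V=0 FIRE
t=14: input=1 -> V=6

Answer: 3 6 10 13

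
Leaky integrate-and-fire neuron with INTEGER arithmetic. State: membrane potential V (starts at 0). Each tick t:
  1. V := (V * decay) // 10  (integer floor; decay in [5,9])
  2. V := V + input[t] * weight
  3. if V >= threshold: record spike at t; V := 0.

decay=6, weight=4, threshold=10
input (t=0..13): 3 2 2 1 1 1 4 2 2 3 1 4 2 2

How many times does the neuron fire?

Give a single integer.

Answer: 7

Derivation:
t=0: input=3 -> V=0 FIRE
t=1: input=2 -> V=8
t=2: input=2 -> V=0 FIRE
t=3: input=1 -> V=4
t=4: input=1 -> V=6
t=5: input=1 -> V=7
t=6: input=4 -> V=0 FIRE
t=7: input=2 -> V=8
t=8: input=2 -> V=0 FIRE
t=9: input=3 -> V=0 FIRE
t=10: input=1 -> V=4
t=11: input=4 -> V=0 FIRE
t=12: input=2 -> V=8
t=13: input=2 -> V=0 FIRE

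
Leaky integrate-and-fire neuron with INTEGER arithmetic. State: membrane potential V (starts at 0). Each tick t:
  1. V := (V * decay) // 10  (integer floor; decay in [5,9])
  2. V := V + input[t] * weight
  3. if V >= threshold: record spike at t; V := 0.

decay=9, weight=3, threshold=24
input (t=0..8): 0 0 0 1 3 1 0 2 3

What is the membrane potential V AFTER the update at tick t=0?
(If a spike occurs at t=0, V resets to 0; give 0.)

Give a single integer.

t=0: input=0 -> V=0
t=1: input=0 -> V=0
t=2: input=0 -> V=0
t=3: input=1 -> V=3
t=4: input=3 -> V=11
t=5: input=1 -> V=12
t=6: input=0 -> V=10
t=7: input=2 -> V=15
t=8: input=3 -> V=22

Answer: 0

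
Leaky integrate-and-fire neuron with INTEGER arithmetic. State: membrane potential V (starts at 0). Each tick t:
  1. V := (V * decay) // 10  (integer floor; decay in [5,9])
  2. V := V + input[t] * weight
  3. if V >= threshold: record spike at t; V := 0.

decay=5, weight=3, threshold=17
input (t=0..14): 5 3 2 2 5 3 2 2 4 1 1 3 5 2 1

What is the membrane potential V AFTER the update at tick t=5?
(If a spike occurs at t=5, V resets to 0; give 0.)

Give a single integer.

t=0: input=5 -> V=15
t=1: input=3 -> V=16
t=2: input=2 -> V=14
t=3: input=2 -> V=13
t=4: input=5 -> V=0 FIRE
t=5: input=3 -> V=9
t=6: input=2 -> V=10
t=7: input=2 -> V=11
t=8: input=4 -> V=0 FIRE
t=9: input=1 -> V=3
t=10: input=1 -> V=4
t=11: input=3 -> V=11
t=12: input=5 -> V=0 FIRE
t=13: input=2 -> V=6
t=14: input=1 -> V=6

Answer: 9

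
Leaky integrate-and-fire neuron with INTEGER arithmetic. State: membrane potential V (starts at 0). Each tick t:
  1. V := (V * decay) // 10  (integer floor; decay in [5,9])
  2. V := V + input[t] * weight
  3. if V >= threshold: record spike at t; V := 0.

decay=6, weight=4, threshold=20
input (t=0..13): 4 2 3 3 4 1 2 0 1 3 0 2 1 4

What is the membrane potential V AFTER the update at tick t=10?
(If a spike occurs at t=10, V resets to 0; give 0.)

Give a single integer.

t=0: input=4 -> V=16
t=1: input=2 -> V=17
t=2: input=3 -> V=0 FIRE
t=3: input=3 -> V=12
t=4: input=4 -> V=0 FIRE
t=5: input=1 -> V=4
t=6: input=2 -> V=10
t=7: input=0 -> V=6
t=8: input=1 -> V=7
t=9: input=3 -> V=16
t=10: input=0 -> V=9
t=11: input=2 -> V=13
t=12: input=1 -> V=11
t=13: input=4 -> V=0 FIRE

Answer: 9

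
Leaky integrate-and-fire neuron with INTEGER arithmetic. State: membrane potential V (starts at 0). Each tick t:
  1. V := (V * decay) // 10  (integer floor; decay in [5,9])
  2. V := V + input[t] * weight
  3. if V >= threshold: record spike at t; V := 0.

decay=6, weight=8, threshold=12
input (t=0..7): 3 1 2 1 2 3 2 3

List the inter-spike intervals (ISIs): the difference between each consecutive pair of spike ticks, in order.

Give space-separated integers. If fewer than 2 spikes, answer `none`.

t=0: input=3 -> V=0 FIRE
t=1: input=1 -> V=8
t=2: input=2 -> V=0 FIRE
t=3: input=1 -> V=8
t=4: input=2 -> V=0 FIRE
t=5: input=3 -> V=0 FIRE
t=6: input=2 -> V=0 FIRE
t=7: input=3 -> V=0 FIRE

Answer: 2 2 1 1 1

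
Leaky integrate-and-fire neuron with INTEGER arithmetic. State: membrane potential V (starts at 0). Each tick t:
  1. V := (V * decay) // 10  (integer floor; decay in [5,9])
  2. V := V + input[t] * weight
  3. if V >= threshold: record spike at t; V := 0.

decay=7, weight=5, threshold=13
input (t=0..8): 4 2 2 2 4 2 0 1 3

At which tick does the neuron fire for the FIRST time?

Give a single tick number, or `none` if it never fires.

t=0: input=4 -> V=0 FIRE
t=1: input=2 -> V=10
t=2: input=2 -> V=0 FIRE
t=3: input=2 -> V=10
t=4: input=4 -> V=0 FIRE
t=5: input=2 -> V=10
t=6: input=0 -> V=7
t=7: input=1 -> V=9
t=8: input=3 -> V=0 FIRE

Answer: 0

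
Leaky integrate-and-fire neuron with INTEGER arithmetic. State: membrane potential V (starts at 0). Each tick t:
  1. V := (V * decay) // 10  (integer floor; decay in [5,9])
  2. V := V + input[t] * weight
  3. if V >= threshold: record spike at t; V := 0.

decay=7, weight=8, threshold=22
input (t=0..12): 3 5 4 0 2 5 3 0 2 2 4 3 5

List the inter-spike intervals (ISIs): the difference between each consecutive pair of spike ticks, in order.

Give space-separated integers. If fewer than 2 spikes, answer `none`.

t=0: input=3 -> V=0 FIRE
t=1: input=5 -> V=0 FIRE
t=2: input=4 -> V=0 FIRE
t=3: input=0 -> V=0
t=4: input=2 -> V=16
t=5: input=5 -> V=0 FIRE
t=6: input=3 -> V=0 FIRE
t=7: input=0 -> V=0
t=8: input=2 -> V=16
t=9: input=2 -> V=0 FIRE
t=10: input=4 -> V=0 FIRE
t=11: input=3 -> V=0 FIRE
t=12: input=5 -> V=0 FIRE

Answer: 1 1 3 1 3 1 1 1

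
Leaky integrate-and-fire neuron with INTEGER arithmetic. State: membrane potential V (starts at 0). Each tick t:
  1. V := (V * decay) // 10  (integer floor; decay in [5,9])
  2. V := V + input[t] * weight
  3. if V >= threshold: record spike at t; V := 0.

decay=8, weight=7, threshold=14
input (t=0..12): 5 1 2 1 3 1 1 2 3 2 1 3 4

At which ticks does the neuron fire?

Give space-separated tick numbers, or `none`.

Answer: 0 2 4 7 8 9 11 12

Derivation:
t=0: input=5 -> V=0 FIRE
t=1: input=1 -> V=7
t=2: input=2 -> V=0 FIRE
t=3: input=1 -> V=7
t=4: input=3 -> V=0 FIRE
t=5: input=1 -> V=7
t=6: input=1 -> V=12
t=7: input=2 -> V=0 FIRE
t=8: input=3 -> V=0 FIRE
t=9: input=2 -> V=0 FIRE
t=10: input=1 -> V=7
t=11: input=3 -> V=0 FIRE
t=12: input=4 -> V=0 FIRE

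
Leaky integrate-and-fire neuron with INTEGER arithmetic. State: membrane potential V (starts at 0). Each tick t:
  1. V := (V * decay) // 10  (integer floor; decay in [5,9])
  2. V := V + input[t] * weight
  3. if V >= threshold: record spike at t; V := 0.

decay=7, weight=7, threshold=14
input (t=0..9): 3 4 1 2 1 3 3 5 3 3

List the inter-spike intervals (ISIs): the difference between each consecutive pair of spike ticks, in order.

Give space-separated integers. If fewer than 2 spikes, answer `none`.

t=0: input=3 -> V=0 FIRE
t=1: input=4 -> V=0 FIRE
t=2: input=1 -> V=7
t=3: input=2 -> V=0 FIRE
t=4: input=1 -> V=7
t=5: input=3 -> V=0 FIRE
t=6: input=3 -> V=0 FIRE
t=7: input=5 -> V=0 FIRE
t=8: input=3 -> V=0 FIRE
t=9: input=3 -> V=0 FIRE

Answer: 1 2 2 1 1 1 1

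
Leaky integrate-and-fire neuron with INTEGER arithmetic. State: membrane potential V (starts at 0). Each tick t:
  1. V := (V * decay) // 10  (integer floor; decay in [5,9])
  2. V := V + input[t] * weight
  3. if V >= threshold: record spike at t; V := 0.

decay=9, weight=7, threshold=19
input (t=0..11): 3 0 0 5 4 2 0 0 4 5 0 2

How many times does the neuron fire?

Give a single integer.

Answer: 5

Derivation:
t=0: input=3 -> V=0 FIRE
t=1: input=0 -> V=0
t=2: input=0 -> V=0
t=3: input=5 -> V=0 FIRE
t=4: input=4 -> V=0 FIRE
t=5: input=2 -> V=14
t=6: input=0 -> V=12
t=7: input=0 -> V=10
t=8: input=4 -> V=0 FIRE
t=9: input=5 -> V=0 FIRE
t=10: input=0 -> V=0
t=11: input=2 -> V=14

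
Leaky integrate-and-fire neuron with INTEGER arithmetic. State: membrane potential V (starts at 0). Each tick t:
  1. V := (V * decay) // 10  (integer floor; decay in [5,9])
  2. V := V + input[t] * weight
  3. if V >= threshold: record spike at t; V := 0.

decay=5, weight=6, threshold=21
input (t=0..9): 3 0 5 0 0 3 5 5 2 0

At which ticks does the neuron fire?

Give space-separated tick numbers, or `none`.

Answer: 2 6 7

Derivation:
t=0: input=3 -> V=18
t=1: input=0 -> V=9
t=2: input=5 -> V=0 FIRE
t=3: input=0 -> V=0
t=4: input=0 -> V=0
t=5: input=3 -> V=18
t=6: input=5 -> V=0 FIRE
t=7: input=5 -> V=0 FIRE
t=8: input=2 -> V=12
t=9: input=0 -> V=6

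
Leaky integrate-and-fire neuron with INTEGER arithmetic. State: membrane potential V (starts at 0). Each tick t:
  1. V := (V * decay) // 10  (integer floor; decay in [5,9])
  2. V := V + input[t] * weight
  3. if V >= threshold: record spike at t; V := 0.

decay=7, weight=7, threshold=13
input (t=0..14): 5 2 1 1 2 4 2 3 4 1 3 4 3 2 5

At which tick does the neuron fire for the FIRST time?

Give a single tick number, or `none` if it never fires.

t=0: input=5 -> V=0 FIRE
t=1: input=2 -> V=0 FIRE
t=2: input=1 -> V=7
t=3: input=1 -> V=11
t=4: input=2 -> V=0 FIRE
t=5: input=4 -> V=0 FIRE
t=6: input=2 -> V=0 FIRE
t=7: input=3 -> V=0 FIRE
t=8: input=4 -> V=0 FIRE
t=9: input=1 -> V=7
t=10: input=3 -> V=0 FIRE
t=11: input=4 -> V=0 FIRE
t=12: input=3 -> V=0 FIRE
t=13: input=2 -> V=0 FIRE
t=14: input=5 -> V=0 FIRE

Answer: 0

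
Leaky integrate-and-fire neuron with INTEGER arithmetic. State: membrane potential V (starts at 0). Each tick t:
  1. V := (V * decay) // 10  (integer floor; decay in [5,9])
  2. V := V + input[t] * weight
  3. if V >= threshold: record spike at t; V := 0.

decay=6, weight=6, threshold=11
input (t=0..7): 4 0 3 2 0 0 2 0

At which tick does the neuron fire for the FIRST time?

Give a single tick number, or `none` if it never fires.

Answer: 0

Derivation:
t=0: input=4 -> V=0 FIRE
t=1: input=0 -> V=0
t=2: input=3 -> V=0 FIRE
t=3: input=2 -> V=0 FIRE
t=4: input=0 -> V=0
t=5: input=0 -> V=0
t=6: input=2 -> V=0 FIRE
t=7: input=0 -> V=0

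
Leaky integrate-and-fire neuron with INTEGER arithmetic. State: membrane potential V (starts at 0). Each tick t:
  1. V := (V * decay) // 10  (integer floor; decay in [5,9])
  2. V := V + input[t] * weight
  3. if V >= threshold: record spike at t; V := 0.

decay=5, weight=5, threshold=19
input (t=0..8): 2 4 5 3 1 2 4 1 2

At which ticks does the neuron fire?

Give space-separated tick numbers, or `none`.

Answer: 1 2 6

Derivation:
t=0: input=2 -> V=10
t=1: input=4 -> V=0 FIRE
t=2: input=5 -> V=0 FIRE
t=3: input=3 -> V=15
t=4: input=1 -> V=12
t=5: input=2 -> V=16
t=6: input=4 -> V=0 FIRE
t=7: input=1 -> V=5
t=8: input=2 -> V=12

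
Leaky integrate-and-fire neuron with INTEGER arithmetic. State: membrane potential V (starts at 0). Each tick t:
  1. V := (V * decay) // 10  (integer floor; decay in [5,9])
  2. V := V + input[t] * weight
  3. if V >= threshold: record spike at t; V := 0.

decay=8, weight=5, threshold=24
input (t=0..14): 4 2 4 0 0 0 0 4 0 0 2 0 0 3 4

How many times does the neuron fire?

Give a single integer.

Answer: 3

Derivation:
t=0: input=4 -> V=20
t=1: input=2 -> V=0 FIRE
t=2: input=4 -> V=20
t=3: input=0 -> V=16
t=4: input=0 -> V=12
t=5: input=0 -> V=9
t=6: input=0 -> V=7
t=7: input=4 -> V=0 FIRE
t=8: input=0 -> V=0
t=9: input=0 -> V=0
t=10: input=2 -> V=10
t=11: input=0 -> V=8
t=12: input=0 -> V=6
t=13: input=3 -> V=19
t=14: input=4 -> V=0 FIRE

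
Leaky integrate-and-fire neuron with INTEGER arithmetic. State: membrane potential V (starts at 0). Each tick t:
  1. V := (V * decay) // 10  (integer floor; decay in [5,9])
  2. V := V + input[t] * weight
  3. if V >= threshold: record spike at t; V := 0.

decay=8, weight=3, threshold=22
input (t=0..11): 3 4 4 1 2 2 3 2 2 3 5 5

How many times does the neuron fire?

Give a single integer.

t=0: input=3 -> V=9
t=1: input=4 -> V=19
t=2: input=4 -> V=0 FIRE
t=3: input=1 -> V=3
t=4: input=2 -> V=8
t=5: input=2 -> V=12
t=6: input=3 -> V=18
t=7: input=2 -> V=20
t=8: input=2 -> V=0 FIRE
t=9: input=3 -> V=9
t=10: input=5 -> V=0 FIRE
t=11: input=5 -> V=15

Answer: 3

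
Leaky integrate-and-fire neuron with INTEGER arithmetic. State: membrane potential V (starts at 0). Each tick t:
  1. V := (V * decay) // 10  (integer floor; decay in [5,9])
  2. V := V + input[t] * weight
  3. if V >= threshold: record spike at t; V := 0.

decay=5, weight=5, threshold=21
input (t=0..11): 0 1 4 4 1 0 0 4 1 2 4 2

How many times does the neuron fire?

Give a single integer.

Answer: 3

Derivation:
t=0: input=0 -> V=0
t=1: input=1 -> V=5
t=2: input=4 -> V=0 FIRE
t=3: input=4 -> V=20
t=4: input=1 -> V=15
t=5: input=0 -> V=7
t=6: input=0 -> V=3
t=7: input=4 -> V=0 FIRE
t=8: input=1 -> V=5
t=9: input=2 -> V=12
t=10: input=4 -> V=0 FIRE
t=11: input=2 -> V=10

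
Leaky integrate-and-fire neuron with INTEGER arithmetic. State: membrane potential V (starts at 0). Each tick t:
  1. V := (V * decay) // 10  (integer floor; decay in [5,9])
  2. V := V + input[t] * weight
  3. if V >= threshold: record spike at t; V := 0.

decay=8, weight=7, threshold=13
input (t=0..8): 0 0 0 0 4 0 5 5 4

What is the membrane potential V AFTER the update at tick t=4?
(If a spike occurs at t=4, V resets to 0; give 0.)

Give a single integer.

t=0: input=0 -> V=0
t=1: input=0 -> V=0
t=2: input=0 -> V=0
t=3: input=0 -> V=0
t=4: input=4 -> V=0 FIRE
t=5: input=0 -> V=0
t=6: input=5 -> V=0 FIRE
t=7: input=5 -> V=0 FIRE
t=8: input=4 -> V=0 FIRE

Answer: 0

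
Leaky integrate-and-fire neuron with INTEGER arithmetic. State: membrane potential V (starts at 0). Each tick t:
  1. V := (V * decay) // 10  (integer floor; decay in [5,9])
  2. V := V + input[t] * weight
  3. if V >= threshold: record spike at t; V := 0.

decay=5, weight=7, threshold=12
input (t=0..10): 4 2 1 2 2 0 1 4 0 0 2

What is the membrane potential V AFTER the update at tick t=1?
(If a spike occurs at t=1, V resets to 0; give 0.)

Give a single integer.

t=0: input=4 -> V=0 FIRE
t=1: input=2 -> V=0 FIRE
t=2: input=1 -> V=7
t=3: input=2 -> V=0 FIRE
t=4: input=2 -> V=0 FIRE
t=5: input=0 -> V=0
t=6: input=1 -> V=7
t=7: input=4 -> V=0 FIRE
t=8: input=0 -> V=0
t=9: input=0 -> V=0
t=10: input=2 -> V=0 FIRE

Answer: 0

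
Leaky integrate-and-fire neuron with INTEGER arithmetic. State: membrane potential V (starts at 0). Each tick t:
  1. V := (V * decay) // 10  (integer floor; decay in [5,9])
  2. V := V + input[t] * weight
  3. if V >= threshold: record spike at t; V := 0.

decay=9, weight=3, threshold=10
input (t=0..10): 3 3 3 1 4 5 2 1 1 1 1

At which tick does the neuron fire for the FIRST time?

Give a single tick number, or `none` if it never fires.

Answer: 1

Derivation:
t=0: input=3 -> V=9
t=1: input=3 -> V=0 FIRE
t=2: input=3 -> V=9
t=3: input=1 -> V=0 FIRE
t=4: input=4 -> V=0 FIRE
t=5: input=5 -> V=0 FIRE
t=6: input=2 -> V=6
t=7: input=1 -> V=8
t=8: input=1 -> V=0 FIRE
t=9: input=1 -> V=3
t=10: input=1 -> V=5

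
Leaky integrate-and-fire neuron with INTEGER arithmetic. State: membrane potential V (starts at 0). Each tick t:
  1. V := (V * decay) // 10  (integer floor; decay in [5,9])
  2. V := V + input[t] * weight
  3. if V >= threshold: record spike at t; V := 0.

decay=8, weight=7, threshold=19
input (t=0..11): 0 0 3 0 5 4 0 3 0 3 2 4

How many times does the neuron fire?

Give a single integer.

Answer: 6

Derivation:
t=0: input=0 -> V=0
t=1: input=0 -> V=0
t=2: input=3 -> V=0 FIRE
t=3: input=0 -> V=0
t=4: input=5 -> V=0 FIRE
t=5: input=4 -> V=0 FIRE
t=6: input=0 -> V=0
t=7: input=3 -> V=0 FIRE
t=8: input=0 -> V=0
t=9: input=3 -> V=0 FIRE
t=10: input=2 -> V=14
t=11: input=4 -> V=0 FIRE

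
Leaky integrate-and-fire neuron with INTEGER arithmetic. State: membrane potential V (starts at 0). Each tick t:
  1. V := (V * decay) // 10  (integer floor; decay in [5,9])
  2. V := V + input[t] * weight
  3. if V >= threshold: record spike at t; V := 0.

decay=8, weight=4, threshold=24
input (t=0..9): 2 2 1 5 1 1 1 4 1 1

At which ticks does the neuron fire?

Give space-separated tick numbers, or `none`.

t=0: input=2 -> V=8
t=1: input=2 -> V=14
t=2: input=1 -> V=15
t=3: input=5 -> V=0 FIRE
t=4: input=1 -> V=4
t=5: input=1 -> V=7
t=6: input=1 -> V=9
t=7: input=4 -> V=23
t=8: input=1 -> V=22
t=9: input=1 -> V=21

Answer: 3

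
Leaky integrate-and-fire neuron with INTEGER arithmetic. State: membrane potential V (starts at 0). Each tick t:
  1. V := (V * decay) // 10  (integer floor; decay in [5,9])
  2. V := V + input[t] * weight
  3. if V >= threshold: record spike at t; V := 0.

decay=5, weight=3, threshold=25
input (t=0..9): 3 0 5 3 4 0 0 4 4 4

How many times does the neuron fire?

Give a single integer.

Answer: 0

Derivation:
t=0: input=3 -> V=9
t=1: input=0 -> V=4
t=2: input=5 -> V=17
t=3: input=3 -> V=17
t=4: input=4 -> V=20
t=5: input=0 -> V=10
t=6: input=0 -> V=5
t=7: input=4 -> V=14
t=8: input=4 -> V=19
t=9: input=4 -> V=21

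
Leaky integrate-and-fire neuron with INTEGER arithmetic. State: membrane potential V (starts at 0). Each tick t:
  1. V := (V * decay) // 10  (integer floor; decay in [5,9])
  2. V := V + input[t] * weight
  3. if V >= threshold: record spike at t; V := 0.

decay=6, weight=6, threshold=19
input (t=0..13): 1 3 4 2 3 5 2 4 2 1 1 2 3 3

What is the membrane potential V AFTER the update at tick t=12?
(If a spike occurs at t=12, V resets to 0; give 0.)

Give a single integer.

t=0: input=1 -> V=6
t=1: input=3 -> V=0 FIRE
t=2: input=4 -> V=0 FIRE
t=3: input=2 -> V=12
t=4: input=3 -> V=0 FIRE
t=5: input=5 -> V=0 FIRE
t=6: input=2 -> V=12
t=7: input=4 -> V=0 FIRE
t=8: input=2 -> V=12
t=9: input=1 -> V=13
t=10: input=1 -> V=13
t=11: input=2 -> V=0 FIRE
t=12: input=3 -> V=18
t=13: input=3 -> V=0 FIRE

Answer: 18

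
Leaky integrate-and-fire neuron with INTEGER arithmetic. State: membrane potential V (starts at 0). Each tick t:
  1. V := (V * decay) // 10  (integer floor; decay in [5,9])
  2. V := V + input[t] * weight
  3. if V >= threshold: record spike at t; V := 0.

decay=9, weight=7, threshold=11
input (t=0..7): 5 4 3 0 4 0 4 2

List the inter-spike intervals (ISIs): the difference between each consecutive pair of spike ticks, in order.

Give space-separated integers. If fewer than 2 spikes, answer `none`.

t=0: input=5 -> V=0 FIRE
t=1: input=4 -> V=0 FIRE
t=2: input=3 -> V=0 FIRE
t=3: input=0 -> V=0
t=4: input=4 -> V=0 FIRE
t=5: input=0 -> V=0
t=6: input=4 -> V=0 FIRE
t=7: input=2 -> V=0 FIRE

Answer: 1 1 2 2 1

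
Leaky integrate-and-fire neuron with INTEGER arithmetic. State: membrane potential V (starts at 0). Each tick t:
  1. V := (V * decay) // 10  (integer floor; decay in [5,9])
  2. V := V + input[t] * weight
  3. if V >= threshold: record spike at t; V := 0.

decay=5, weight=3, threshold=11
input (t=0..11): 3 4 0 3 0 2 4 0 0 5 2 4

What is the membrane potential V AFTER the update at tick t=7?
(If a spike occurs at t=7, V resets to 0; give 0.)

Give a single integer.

t=0: input=3 -> V=9
t=1: input=4 -> V=0 FIRE
t=2: input=0 -> V=0
t=3: input=3 -> V=9
t=4: input=0 -> V=4
t=5: input=2 -> V=8
t=6: input=4 -> V=0 FIRE
t=7: input=0 -> V=0
t=8: input=0 -> V=0
t=9: input=5 -> V=0 FIRE
t=10: input=2 -> V=6
t=11: input=4 -> V=0 FIRE

Answer: 0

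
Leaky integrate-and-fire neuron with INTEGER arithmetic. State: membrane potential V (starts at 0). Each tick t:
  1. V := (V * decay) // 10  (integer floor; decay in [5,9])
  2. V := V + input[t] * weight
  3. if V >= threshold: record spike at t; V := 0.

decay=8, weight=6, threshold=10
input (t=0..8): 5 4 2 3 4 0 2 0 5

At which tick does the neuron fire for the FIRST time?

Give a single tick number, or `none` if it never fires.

Answer: 0

Derivation:
t=0: input=5 -> V=0 FIRE
t=1: input=4 -> V=0 FIRE
t=2: input=2 -> V=0 FIRE
t=3: input=3 -> V=0 FIRE
t=4: input=4 -> V=0 FIRE
t=5: input=0 -> V=0
t=6: input=2 -> V=0 FIRE
t=7: input=0 -> V=0
t=8: input=5 -> V=0 FIRE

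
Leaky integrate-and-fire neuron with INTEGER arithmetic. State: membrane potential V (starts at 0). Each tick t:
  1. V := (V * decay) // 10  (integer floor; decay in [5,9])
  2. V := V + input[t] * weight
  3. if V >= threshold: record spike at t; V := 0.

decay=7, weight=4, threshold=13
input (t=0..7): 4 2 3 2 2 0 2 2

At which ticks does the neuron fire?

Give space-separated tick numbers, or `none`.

t=0: input=4 -> V=0 FIRE
t=1: input=2 -> V=8
t=2: input=3 -> V=0 FIRE
t=3: input=2 -> V=8
t=4: input=2 -> V=0 FIRE
t=5: input=0 -> V=0
t=6: input=2 -> V=8
t=7: input=2 -> V=0 FIRE

Answer: 0 2 4 7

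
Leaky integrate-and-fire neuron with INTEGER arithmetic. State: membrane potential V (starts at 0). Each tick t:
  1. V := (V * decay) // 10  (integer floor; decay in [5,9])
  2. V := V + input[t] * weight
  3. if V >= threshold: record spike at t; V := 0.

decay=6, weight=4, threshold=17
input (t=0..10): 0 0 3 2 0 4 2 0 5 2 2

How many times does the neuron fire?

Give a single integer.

Answer: 2

Derivation:
t=0: input=0 -> V=0
t=1: input=0 -> V=0
t=2: input=3 -> V=12
t=3: input=2 -> V=15
t=4: input=0 -> V=9
t=5: input=4 -> V=0 FIRE
t=6: input=2 -> V=8
t=7: input=0 -> V=4
t=8: input=5 -> V=0 FIRE
t=9: input=2 -> V=8
t=10: input=2 -> V=12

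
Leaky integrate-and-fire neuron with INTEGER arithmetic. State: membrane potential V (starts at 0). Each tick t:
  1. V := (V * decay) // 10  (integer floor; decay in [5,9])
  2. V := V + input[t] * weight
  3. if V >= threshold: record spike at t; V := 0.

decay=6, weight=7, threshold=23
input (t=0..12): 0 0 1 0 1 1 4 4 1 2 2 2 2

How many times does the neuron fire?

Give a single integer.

t=0: input=0 -> V=0
t=1: input=0 -> V=0
t=2: input=1 -> V=7
t=3: input=0 -> V=4
t=4: input=1 -> V=9
t=5: input=1 -> V=12
t=6: input=4 -> V=0 FIRE
t=7: input=4 -> V=0 FIRE
t=8: input=1 -> V=7
t=9: input=2 -> V=18
t=10: input=2 -> V=0 FIRE
t=11: input=2 -> V=14
t=12: input=2 -> V=22

Answer: 3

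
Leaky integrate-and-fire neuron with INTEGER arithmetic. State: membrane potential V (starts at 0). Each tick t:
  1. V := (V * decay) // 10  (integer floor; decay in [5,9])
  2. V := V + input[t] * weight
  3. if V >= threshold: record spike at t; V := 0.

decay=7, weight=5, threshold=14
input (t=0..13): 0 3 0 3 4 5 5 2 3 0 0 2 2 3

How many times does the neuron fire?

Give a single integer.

Answer: 8

Derivation:
t=0: input=0 -> V=0
t=1: input=3 -> V=0 FIRE
t=2: input=0 -> V=0
t=3: input=3 -> V=0 FIRE
t=4: input=4 -> V=0 FIRE
t=5: input=5 -> V=0 FIRE
t=6: input=5 -> V=0 FIRE
t=7: input=2 -> V=10
t=8: input=3 -> V=0 FIRE
t=9: input=0 -> V=0
t=10: input=0 -> V=0
t=11: input=2 -> V=10
t=12: input=2 -> V=0 FIRE
t=13: input=3 -> V=0 FIRE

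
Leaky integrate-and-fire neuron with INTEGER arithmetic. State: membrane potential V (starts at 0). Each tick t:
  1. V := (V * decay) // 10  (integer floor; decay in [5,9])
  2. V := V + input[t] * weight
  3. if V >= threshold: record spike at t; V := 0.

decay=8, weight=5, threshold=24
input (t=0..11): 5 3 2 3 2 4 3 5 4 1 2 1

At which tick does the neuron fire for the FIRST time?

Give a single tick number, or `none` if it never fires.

Answer: 0

Derivation:
t=0: input=5 -> V=0 FIRE
t=1: input=3 -> V=15
t=2: input=2 -> V=22
t=3: input=3 -> V=0 FIRE
t=4: input=2 -> V=10
t=5: input=4 -> V=0 FIRE
t=6: input=3 -> V=15
t=7: input=5 -> V=0 FIRE
t=8: input=4 -> V=20
t=9: input=1 -> V=21
t=10: input=2 -> V=0 FIRE
t=11: input=1 -> V=5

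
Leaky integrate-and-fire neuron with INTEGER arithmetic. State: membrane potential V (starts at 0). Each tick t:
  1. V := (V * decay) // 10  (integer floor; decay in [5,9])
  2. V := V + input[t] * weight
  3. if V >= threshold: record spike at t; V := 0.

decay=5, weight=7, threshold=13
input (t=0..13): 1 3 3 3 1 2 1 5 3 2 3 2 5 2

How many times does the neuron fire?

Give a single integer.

t=0: input=1 -> V=7
t=1: input=3 -> V=0 FIRE
t=2: input=3 -> V=0 FIRE
t=3: input=3 -> V=0 FIRE
t=4: input=1 -> V=7
t=5: input=2 -> V=0 FIRE
t=6: input=1 -> V=7
t=7: input=5 -> V=0 FIRE
t=8: input=3 -> V=0 FIRE
t=9: input=2 -> V=0 FIRE
t=10: input=3 -> V=0 FIRE
t=11: input=2 -> V=0 FIRE
t=12: input=5 -> V=0 FIRE
t=13: input=2 -> V=0 FIRE

Answer: 11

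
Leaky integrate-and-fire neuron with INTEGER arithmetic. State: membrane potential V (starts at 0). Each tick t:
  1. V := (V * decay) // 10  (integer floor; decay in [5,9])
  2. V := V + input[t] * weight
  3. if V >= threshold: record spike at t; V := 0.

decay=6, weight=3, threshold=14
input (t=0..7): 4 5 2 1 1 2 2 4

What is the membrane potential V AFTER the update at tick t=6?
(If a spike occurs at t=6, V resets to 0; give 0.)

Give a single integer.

Answer: 11

Derivation:
t=0: input=4 -> V=12
t=1: input=5 -> V=0 FIRE
t=2: input=2 -> V=6
t=3: input=1 -> V=6
t=4: input=1 -> V=6
t=5: input=2 -> V=9
t=6: input=2 -> V=11
t=7: input=4 -> V=0 FIRE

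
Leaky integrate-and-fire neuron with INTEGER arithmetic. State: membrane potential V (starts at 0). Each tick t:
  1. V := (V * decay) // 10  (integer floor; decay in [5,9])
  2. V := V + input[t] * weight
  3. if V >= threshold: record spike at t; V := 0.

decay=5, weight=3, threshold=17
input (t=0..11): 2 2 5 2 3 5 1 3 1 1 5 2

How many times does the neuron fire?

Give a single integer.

Answer: 3

Derivation:
t=0: input=2 -> V=6
t=1: input=2 -> V=9
t=2: input=5 -> V=0 FIRE
t=3: input=2 -> V=6
t=4: input=3 -> V=12
t=5: input=5 -> V=0 FIRE
t=6: input=1 -> V=3
t=7: input=3 -> V=10
t=8: input=1 -> V=8
t=9: input=1 -> V=7
t=10: input=5 -> V=0 FIRE
t=11: input=2 -> V=6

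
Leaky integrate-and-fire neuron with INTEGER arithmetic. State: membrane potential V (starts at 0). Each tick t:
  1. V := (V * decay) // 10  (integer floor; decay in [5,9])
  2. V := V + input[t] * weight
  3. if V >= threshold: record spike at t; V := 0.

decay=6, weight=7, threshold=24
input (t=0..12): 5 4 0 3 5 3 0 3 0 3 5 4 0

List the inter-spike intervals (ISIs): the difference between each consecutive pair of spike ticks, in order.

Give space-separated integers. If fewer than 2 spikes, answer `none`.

t=0: input=5 -> V=0 FIRE
t=1: input=4 -> V=0 FIRE
t=2: input=0 -> V=0
t=3: input=3 -> V=21
t=4: input=5 -> V=0 FIRE
t=5: input=3 -> V=21
t=6: input=0 -> V=12
t=7: input=3 -> V=0 FIRE
t=8: input=0 -> V=0
t=9: input=3 -> V=21
t=10: input=5 -> V=0 FIRE
t=11: input=4 -> V=0 FIRE
t=12: input=0 -> V=0

Answer: 1 3 3 3 1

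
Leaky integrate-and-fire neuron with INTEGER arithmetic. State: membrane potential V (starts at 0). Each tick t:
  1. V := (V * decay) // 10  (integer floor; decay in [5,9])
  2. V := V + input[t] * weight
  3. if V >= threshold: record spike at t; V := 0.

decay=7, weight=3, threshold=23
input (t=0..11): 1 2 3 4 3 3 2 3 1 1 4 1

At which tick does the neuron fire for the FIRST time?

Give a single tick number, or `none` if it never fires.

Answer: 4

Derivation:
t=0: input=1 -> V=3
t=1: input=2 -> V=8
t=2: input=3 -> V=14
t=3: input=4 -> V=21
t=4: input=3 -> V=0 FIRE
t=5: input=3 -> V=9
t=6: input=2 -> V=12
t=7: input=3 -> V=17
t=8: input=1 -> V=14
t=9: input=1 -> V=12
t=10: input=4 -> V=20
t=11: input=1 -> V=17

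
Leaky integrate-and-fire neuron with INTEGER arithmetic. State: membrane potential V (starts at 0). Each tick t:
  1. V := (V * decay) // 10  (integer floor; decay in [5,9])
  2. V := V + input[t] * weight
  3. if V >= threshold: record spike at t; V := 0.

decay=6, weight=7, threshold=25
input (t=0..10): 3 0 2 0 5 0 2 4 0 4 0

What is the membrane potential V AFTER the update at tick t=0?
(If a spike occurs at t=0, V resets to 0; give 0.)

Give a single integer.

Answer: 21

Derivation:
t=0: input=3 -> V=21
t=1: input=0 -> V=12
t=2: input=2 -> V=21
t=3: input=0 -> V=12
t=4: input=5 -> V=0 FIRE
t=5: input=0 -> V=0
t=6: input=2 -> V=14
t=7: input=4 -> V=0 FIRE
t=8: input=0 -> V=0
t=9: input=4 -> V=0 FIRE
t=10: input=0 -> V=0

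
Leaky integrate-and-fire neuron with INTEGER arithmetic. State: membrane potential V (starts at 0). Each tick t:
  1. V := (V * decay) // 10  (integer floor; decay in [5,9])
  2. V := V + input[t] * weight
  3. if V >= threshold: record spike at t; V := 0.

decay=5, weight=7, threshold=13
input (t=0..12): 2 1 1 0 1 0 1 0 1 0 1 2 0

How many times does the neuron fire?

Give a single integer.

t=0: input=2 -> V=0 FIRE
t=1: input=1 -> V=7
t=2: input=1 -> V=10
t=3: input=0 -> V=5
t=4: input=1 -> V=9
t=5: input=0 -> V=4
t=6: input=1 -> V=9
t=7: input=0 -> V=4
t=8: input=1 -> V=9
t=9: input=0 -> V=4
t=10: input=1 -> V=9
t=11: input=2 -> V=0 FIRE
t=12: input=0 -> V=0

Answer: 2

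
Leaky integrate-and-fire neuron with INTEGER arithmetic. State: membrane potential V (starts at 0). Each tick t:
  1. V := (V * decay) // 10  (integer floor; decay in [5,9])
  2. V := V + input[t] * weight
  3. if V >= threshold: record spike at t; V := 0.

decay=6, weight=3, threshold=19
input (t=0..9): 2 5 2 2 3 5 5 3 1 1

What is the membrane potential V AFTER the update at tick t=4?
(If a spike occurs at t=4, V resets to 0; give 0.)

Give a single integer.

Answer: 18

Derivation:
t=0: input=2 -> V=6
t=1: input=5 -> V=18
t=2: input=2 -> V=16
t=3: input=2 -> V=15
t=4: input=3 -> V=18
t=5: input=5 -> V=0 FIRE
t=6: input=5 -> V=15
t=7: input=3 -> V=18
t=8: input=1 -> V=13
t=9: input=1 -> V=10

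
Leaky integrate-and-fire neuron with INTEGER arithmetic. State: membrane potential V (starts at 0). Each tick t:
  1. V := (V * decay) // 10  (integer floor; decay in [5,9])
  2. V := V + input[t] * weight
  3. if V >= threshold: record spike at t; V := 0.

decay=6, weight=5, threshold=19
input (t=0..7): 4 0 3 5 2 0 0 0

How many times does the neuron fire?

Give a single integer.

Answer: 2

Derivation:
t=0: input=4 -> V=0 FIRE
t=1: input=0 -> V=0
t=2: input=3 -> V=15
t=3: input=5 -> V=0 FIRE
t=4: input=2 -> V=10
t=5: input=0 -> V=6
t=6: input=0 -> V=3
t=7: input=0 -> V=1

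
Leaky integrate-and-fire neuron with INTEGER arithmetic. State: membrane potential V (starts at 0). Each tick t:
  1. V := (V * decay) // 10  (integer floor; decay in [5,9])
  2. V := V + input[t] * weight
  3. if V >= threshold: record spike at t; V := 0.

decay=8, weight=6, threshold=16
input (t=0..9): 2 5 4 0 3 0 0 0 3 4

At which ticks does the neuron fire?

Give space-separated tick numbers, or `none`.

t=0: input=2 -> V=12
t=1: input=5 -> V=0 FIRE
t=2: input=4 -> V=0 FIRE
t=3: input=0 -> V=0
t=4: input=3 -> V=0 FIRE
t=5: input=0 -> V=0
t=6: input=0 -> V=0
t=7: input=0 -> V=0
t=8: input=3 -> V=0 FIRE
t=9: input=4 -> V=0 FIRE

Answer: 1 2 4 8 9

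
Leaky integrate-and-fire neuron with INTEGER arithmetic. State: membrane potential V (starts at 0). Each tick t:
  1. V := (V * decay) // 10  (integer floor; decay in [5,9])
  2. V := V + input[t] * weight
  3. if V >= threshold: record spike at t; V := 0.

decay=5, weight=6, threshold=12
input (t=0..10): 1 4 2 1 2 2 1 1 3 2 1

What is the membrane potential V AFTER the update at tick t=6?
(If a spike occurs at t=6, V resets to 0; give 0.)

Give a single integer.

Answer: 6

Derivation:
t=0: input=1 -> V=6
t=1: input=4 -> V=0 FIRE
t=2: input=2 -> V=0 FIRE
t=3: input=1 -> V=6
t=4: input=2 -> V=0 FIRE
t=5: input=2 -> V=0 FIRE
t=6: input=1 -> V=6
t=7: input=1 -> V=9
t=8: input=3 -> V=0 FIRE
t=9: input=2 -> V=0 FIRE
t=10: input=1 -> V=6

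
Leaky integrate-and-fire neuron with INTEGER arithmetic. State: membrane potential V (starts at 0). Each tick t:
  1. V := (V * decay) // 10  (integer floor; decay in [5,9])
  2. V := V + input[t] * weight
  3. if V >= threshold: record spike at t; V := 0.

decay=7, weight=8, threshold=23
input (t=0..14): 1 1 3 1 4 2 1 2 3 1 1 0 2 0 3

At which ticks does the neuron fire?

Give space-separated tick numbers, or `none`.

t=0: input=1 -> V=8
t=1: input=1 -> V=13
t=2: input=3 -> V=0 FIRE
t=3: input=1 -> V=8
t=4: input=4 -> V=0 FIRE
t=5: input=2 -> V=16
t=6: input=1 -> V=19
t=7: input=2 -> V=0 FIRE
t=8: input=3 -> V=0 FIRE
t=9: input=1 -> V=8
t=10: input=1 -> V=13
t=11: input=0 -> V=9
t=12: input=2 -> V=22
t=13: input=0 -> V=15
t=14: input=3 -> V=0 FIRE

Answer: 2 4 7 8 14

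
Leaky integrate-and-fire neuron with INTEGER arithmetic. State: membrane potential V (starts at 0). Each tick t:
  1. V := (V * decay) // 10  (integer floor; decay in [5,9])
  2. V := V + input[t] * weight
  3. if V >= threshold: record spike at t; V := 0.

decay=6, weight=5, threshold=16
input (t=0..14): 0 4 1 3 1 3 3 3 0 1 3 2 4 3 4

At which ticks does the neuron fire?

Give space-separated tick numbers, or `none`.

t=0: input=0 -> V=0
t=1: input=4 -> V=0 FIRE
t=2: input=1 -> V=5
t=3: input=3 -> V=0 FIRE
t=4: input=1 -> V=5
t=5: input=3 -> V=0 FIRE
t=6: input=3 -> V=15
t=7: input=3 -> V=0 FIRE
t=8: input=0 -> V=0
t=9: input=1 -> V=5
t=10: input=3 -> V=0 FIRE
t=11: input=2 -> V=10
t=12: input=4 -> V=0 FIRE
t=13: input=3 -> V=15
t=14: input=4 -> V=0 FIRE

Answer: 1 3 5 7 10 12 14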